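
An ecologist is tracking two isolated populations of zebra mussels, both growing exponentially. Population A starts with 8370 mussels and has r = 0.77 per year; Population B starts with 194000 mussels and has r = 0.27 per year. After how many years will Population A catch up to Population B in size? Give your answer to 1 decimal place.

6.3 years

Set 8370·e^(0.77t) = 194000·e^(0.27t).
e^((0.77 − 0.27)t) = 194000/8370 → e^(0.5·t) = 23.178.
0.5·t = ln(23.178) = 3.1432, so t = 3.1432/0.5 = 6.2864.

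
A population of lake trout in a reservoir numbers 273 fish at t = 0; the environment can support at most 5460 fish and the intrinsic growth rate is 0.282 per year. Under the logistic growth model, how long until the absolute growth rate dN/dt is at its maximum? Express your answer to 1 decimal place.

10.4 years

Logistic growth is fastest at N = K/2 = 2730.
A = (K − N₀)/N₀ = 19. Set K/(1 + A·e^(−rt)) = K/2 → A·e^(−rt) = 1.
e^(−0.282t) = 1/19 = 0.0526316, so t = ln(19)/0.282 = 2.9444/0.282 = 10.441.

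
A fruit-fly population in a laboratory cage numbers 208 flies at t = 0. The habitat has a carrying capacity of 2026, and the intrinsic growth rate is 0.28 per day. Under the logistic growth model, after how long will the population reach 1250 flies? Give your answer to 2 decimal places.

9.45 days

A = (K − N₀)/N₀ = (2026 − 208)/208 = 8.7404.
Solve 2026/(1 + 8.7404·e^(−0.28t)) = 1250: 1 + 8.7404·e^(−0.28t) = 1.6208, so e^(−0.28t) = 0.0710266.
−0.28·t = ln(0.0710266) = -2.6447, so t = 2.6447/0.28 = 9.4454.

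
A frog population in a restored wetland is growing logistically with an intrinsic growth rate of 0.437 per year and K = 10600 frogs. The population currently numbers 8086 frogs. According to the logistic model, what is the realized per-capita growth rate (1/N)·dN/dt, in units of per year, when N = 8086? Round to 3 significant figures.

(1/N)·dN/dt = r(1 − N/K) = 0.437 × (1 − 8086/10600).
= 0.437 × 0.23717 = 0.10364.

0.104 per year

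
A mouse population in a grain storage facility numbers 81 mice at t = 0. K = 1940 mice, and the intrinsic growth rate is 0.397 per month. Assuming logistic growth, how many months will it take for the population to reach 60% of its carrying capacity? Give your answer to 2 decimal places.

A = (K − N₀)/N₀ = (1940 − 81)/81 = 22.951.
Solve 1940/(1 + 22.951·e^(−0.397t)) = 1164: 1 + 22.951·e^(−0.397t) = 1.6667, so e^(−0.397t) = 0.0290479.
−0.397·t = ln(0.0290479) = -3.5388, so t = 3.5388/0.397 = 8.9139.

8.91 months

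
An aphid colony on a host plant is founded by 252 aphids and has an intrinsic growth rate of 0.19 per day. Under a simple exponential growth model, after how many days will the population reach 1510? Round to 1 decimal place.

Set N₀·e^(rt) = 1510: e^(0.19·t) = 1510/252 = 5.9921.
0.19·t = ln(5.9921) = 1.7904, so t = 1.7904/0.19 = 9.4233.

9.4 days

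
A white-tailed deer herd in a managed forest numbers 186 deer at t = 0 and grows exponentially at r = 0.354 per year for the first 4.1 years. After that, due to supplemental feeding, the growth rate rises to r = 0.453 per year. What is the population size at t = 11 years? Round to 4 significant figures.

Phase 1: N(4.1) = 186·e^(0.354×4.1) = 186·e^1.451 = 794.05.
Phase 2 runs for 11 − 4.1 = 6.9 years at r = 0.453.
N(11) = 794.05·e^(0.453×6.9) = 794.05·e^3.126 = 18085.2.

18090 deer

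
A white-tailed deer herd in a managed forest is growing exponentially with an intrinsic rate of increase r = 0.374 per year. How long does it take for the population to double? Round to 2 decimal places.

Doubling time t_d = ln(2)/r = 0.6931/0.374 = 1.8533.

1.85 years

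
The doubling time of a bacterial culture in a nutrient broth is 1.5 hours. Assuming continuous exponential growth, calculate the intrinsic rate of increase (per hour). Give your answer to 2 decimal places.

0.46 per hour

r = ln(2)/t_d = 0.6931/1.5 = 0.4621.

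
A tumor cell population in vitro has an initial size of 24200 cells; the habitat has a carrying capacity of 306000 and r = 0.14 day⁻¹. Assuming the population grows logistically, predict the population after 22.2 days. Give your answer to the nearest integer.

A = (K − N₀)/N₀ = (306000 − 24200)/24200 = 11.645.
N(t) = K/(1 + A·e^(−rt)) = 306000/(1 + 11.645×e^(−0.14×22.2)).
e^(−3.108) = 0.04469; denominator = 1 + 11.645×0.04469 = 1.5204.
N = 306000/1.5204 = 201263.

201263 cells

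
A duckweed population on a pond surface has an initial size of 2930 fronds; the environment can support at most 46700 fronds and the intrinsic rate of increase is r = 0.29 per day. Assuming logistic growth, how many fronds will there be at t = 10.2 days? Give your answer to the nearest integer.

A = (K − N₀)/N₀ = (46700 − 2930)/2930 = 14.939.
N(t) = K/(1 + A·e^(−rt)) = 46700/(1 + 14.939×e^(−0.29×10.2)).
e^(−2.958) = 0.051923; denominator = 1 + 14.939×0.051923 = 1.7757.
N = 46700/1.7757 = 26300.2.

26300 fronds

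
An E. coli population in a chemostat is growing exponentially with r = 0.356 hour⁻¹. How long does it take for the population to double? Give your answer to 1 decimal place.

1.9 hours

Doubling time t_d = ln(2)/r = 0.6931/0.356 = 1.947.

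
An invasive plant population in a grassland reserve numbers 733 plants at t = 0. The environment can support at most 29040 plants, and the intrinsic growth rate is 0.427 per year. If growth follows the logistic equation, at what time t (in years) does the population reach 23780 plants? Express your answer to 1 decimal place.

12.1 years

A = (K − N₀)/N₀ = (29040 − 733)/733 = 38.618.
Solve 29040/(1 + 38.618·e^(−0.427t)) = 23780: 1 + 38.618·e^(−0.427t) = 1.2212, so e^(−0.427t) = 0.00572775.
−0.427·t = ln(0.00572775) = -5.1624, so t = 5.1624/0.427 = 12.09.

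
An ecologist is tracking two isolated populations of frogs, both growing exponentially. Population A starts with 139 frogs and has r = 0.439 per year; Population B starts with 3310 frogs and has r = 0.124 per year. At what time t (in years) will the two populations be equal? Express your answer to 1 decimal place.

10.1 years

Set 139·e^(0.439t) = 3310·e^(0.124t).
e^((0.439 − 0.124)t) = 3310/139 → e^(0.315·t) = 23.813.
0.315·t = ln(23.813) = 3.1702, so t = 3.1702/0.315 = 10.064.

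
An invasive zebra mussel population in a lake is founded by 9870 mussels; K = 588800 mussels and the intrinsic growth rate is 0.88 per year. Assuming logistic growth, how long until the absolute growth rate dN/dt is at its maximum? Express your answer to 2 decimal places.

Logistic growth is fastest at N = K/2 = 294400.
A = (K − N₀)/N₀ = 58.656. Set K/(1 + A·e^(−rt)) = K/2 → A·e^(−rt) = 1.
e^(−0.88t) = 1/58.656 = 0.0170487, so t = ln(58.656)/0.88 = 4.0717/0.88 = 4.6269.

4.63 years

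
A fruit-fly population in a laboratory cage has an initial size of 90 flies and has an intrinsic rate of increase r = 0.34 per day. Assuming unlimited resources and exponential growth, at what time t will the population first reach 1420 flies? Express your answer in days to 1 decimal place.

8.1 days

Set N₀·e^(rt) = 1420: e^(0.34·t) = 1420/90 = 15.778.
0.34·t = ln(15.778) = 2.7586, so t = 2.7586/0.34 = 8.1135.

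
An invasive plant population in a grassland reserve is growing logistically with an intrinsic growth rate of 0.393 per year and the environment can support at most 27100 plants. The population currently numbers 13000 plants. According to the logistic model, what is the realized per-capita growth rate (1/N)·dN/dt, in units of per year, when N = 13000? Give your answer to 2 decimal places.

0.20 per year

(1/N)·dN/dt = r(1 − N/K) = 0.393 × (1 − 13000/27100).
= 0.393 × 0.5203 = 0.20448.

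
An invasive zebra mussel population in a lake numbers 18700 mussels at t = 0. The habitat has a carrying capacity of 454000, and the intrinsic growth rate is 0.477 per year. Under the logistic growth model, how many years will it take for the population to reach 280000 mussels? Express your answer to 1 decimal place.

A = (K − N₀)/N₀ = (454000 − 18700)/18700 = 23.278.
Solve 454000/(1 + 23.278·e^(−0.477t)) = 280000: 1 + 23.278·e^(−0.477t) = 1.6214, so e^(−0.477t) = 0.0266959.
−0.477·t = ln(0.0266959) = -3.6232, so t = 3.6232/0.477 = 7.5959.

7.6 years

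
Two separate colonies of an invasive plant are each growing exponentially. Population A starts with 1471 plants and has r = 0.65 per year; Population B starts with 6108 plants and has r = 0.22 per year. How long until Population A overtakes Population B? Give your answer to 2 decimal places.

Set 1471·e^(0.65t) = 6108·e^(0.22t).
e^((0.65 − 0.22)t) = 6108/1471 → e^(0.43·t) = 4.1523.
0.43·t = ln(4.1523) = 1.4237, so t = 1.4237/0.43 = 3.3108.

3.31 years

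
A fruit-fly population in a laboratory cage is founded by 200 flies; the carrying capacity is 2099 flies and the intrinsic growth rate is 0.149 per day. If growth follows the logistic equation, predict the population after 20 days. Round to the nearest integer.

1416 flies

A = (K − N₀)/N₀ = (2099 − 200)/200 = 9.495.
N(t) = K/(1 + A·e^(−rt)) = 2099/(1 + 9.495×e^(−0.149×20)).
e^(−2.98) = 0.050793; denominator = 1 + 9.495×0.050793 = 1.4823.
N = 2099/1.4823 = 1416.06.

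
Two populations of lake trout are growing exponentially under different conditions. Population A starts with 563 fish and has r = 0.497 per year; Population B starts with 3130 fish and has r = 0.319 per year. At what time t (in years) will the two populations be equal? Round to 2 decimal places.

Set 563·e^(0.497t) = 3130·e^(0.319t).
e^((0.497 − 0.319)t) = 3130/563 → e^(0.178·t) = 5.5595.
0.178·t = ln(5.5595) = 1.7155, so t = 1.7155/0.178 = 9.6377.

9.64 years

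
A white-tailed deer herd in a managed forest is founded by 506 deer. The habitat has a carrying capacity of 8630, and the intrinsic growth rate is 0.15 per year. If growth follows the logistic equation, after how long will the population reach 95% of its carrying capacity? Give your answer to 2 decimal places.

A = (K − N₀)/N₀ = (8630 − 506)/506 = 16.055.
Solve 8630/(1 + 16.055·e^(−0.15t)) = 8198.5: 1 + 16.055·e^(−0.15t) = 1.0526, so e^(−0.15t) = 0.00327814.
−0.15·t = ln(0.00327814) = -5.7205, so t = 5.7205/0.15 = 38.137.

38.14 years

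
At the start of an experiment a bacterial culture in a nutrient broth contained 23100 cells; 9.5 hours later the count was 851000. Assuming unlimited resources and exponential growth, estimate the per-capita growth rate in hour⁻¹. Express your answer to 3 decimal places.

From N(t) = N₀·e^(rt): e^(r·9.5) = 851000/23100 = 36.84.
r·9.5 = ln(36.84) = 3.6066, so r = 3.6066/9.5 = 0.37964.

0.380 per hour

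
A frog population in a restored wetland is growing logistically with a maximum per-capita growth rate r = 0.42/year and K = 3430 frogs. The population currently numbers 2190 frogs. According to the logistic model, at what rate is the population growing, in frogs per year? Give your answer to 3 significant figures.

333 frogs per year

dN/dt = rN(1 − N/K) = 0.42 × 2190 × (1 − 2190/3430).
1 − 2190/3430 = 0.36152; dN/dt = 0.42 × 2190 × 0.36152 = 332.52.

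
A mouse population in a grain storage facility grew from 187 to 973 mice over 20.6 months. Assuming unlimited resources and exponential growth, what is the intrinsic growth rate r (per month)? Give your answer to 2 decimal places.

From N(t) = N₀·e^(rt): e^(r·20.6) = 973/187 = 5.2032.
r·20.6 = ln(5.2032) = 1.6493, so r = 1.6493/20.6 = 0.080062.

0.08 per month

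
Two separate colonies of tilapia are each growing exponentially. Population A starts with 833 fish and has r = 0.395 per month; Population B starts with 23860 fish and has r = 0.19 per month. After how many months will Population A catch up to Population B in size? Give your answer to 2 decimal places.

Set 833·e^(0.395t) = 23860·e^(0.19t).
e^((0.395 − 0.19)t) = 23860/833 → e^(0.205·t) = 28.643.
0.205·t = ln(28.643) = 3.3549, so t = 3.3549/0.205 = 16.365.

16.37 months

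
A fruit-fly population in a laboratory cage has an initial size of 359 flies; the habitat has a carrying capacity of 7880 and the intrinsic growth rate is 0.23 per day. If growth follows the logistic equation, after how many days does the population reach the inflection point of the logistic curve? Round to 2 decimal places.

Logistic growth is fastest at N = K/2 = 3940.
A = (K − N₀)/N₀ = 20.95. Set K/(1 + A·e^(−rt)) = K/2 → A·e^(−rt) = 1.
e^(−0.23t) = 1/20.95 = 0.047733, so t = ln(20.95)/0.23 = 3.0421/0.23 = 13.227.

13.23 days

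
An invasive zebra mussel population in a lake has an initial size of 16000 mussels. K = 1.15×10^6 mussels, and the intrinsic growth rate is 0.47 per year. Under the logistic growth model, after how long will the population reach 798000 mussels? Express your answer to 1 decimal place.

A = (K − N₀)/N₀ = (1.15×10^6 − 16000)/16000 = 70.875.
Solve 1.15×10^6/(1 + 70.875·e^(−0.47t)) = 798000: 1 + 70.875·e^(−0.47t) = 1.4411, so e^(−0.47t) = 0.00622367.
−0.47·t = ln(0.00622367) = -5.0794, so t = 5.0794/0.47 = 10.807.

10.8 years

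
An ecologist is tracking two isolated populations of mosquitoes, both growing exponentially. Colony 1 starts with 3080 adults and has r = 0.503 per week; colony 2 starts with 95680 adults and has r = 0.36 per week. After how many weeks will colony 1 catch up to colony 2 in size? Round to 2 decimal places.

24.03 weeks

Set 3080·e^(0.503t) = 95680·e^(0.36t).
e^((0.503 − 0.36)t) = 95680/3080 → e^(0.143·t) = 31.065.
0.143·t = ln(31.065) = 3.4361, so t = 3.4361/0.143 = 24.029.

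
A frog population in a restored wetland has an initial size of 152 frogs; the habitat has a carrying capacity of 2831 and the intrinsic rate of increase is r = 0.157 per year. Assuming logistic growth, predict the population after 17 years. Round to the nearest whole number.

1274 frogs

A = (K − N₀)/N₀ = (2831 − 152)/152 = 17.625.
N(t) = K/(1 + A·e^(−rt)) = 2831/(1 + 17.625×e^(−0.157×17)).
e^(−2.669) = 0.069322; denominator = 1 + 17.625×0.069322 = 2.2218.
N = 2831/2.2218 = 1274.2.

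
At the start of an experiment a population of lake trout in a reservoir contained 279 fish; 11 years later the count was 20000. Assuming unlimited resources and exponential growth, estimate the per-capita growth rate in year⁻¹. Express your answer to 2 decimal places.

From N(t) = N₀·e^(rt): e^(r·11) = 20000/279 = 71.685.
r·11 = ln(71.685) = 4.2723, so r = 4.2723/11 = 0.38839.

0.39 per year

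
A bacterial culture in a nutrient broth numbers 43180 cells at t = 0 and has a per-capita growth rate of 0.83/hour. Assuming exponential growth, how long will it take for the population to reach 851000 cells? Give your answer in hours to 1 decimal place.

3.6 hours

Set N₀·e^(rt) = 851000: e^(0.83·t) = 851000/43180 = 19.708.
0.83·t = ln(19.708) = 2.981, so t = 2.981/0.83 = 3.5916.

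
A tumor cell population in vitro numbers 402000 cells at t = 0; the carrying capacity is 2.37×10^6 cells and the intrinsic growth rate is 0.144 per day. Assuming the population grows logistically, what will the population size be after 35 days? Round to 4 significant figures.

2297000 cells

A = (K − N₀)/N₀ = (2.37×10^6 − 402000)/402000 = 4.8955.
N(t) = K/(1 + A·e^(−rt)) = 2.37×10^6/(1 + 4.8955×e^(−0.144×35)).
e^(−5.04) = 0.0064737; denominator = 1 + 4.8955×0.0064737 = 1.0317.
N = 2.37×10^6/1.0317 = 2.297196×10^6.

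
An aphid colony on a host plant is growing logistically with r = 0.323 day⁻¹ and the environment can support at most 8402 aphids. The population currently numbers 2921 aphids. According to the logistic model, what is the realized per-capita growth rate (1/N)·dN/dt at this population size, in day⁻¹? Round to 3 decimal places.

0.211 per day

(1/N)·dN/dt = r(1 − N/K) = 0.323 × (1 − 2921/8402).
= 0.323 × 0.65234 = 0.21071.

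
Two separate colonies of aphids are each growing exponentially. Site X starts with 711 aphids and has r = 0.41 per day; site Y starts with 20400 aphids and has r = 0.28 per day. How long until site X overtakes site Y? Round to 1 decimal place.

25.8 days

Set 711·e^(0.41t) = 20400·e^(0.28t).
e^((0.41 − 0.28)t) = 20400/711 → e^(0.13·t) = 28.692.
0.13·t = ln(28.692) = 3.3566, so t = 3.3566/0.13 = 25.82.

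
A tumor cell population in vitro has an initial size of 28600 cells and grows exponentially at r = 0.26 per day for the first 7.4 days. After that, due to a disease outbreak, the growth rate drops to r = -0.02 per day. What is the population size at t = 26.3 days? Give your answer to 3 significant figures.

Phase 1: N(7.4) = 28600·e^(0.26×7.4) = 28600·e^1.924 = 195861.
Phase 2 runs for 26.3 − 7.4 = 18.9 days at r = -0.02.
N(26.3) = 195861·e^(-0.02×18.9) = 195861·e^-0.378 = 134210.

134000 cells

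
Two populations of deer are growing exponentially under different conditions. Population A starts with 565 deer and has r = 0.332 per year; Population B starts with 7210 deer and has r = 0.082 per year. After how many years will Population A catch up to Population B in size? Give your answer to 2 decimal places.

Set 565·e^(0.332t) = 7210·e^(0.082t).
e^((0.332 − 0.082)t) = 7210/565 → e^(0.25·t) = 12.761.
0.25·t = ln(12.761) = 2.5464, so t = 2.5464/0.25 = 10.186.

10.19 years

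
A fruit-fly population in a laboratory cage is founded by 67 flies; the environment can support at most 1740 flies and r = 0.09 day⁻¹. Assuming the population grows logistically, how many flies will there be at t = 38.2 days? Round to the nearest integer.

965 flies

A = (K − N₀)/N₀ = (1740 − 67)/67 = 24.97.
N(t) = K/(1 + A·e^(−rt)) = 1740/(1 + 24.97×e^(−0.09×38.2)).
e^(−3.438) = 0.032129; denominator = 1 + 24.97×0.032129 = 1.8023.
N = 1740/1.8023 = 965.453.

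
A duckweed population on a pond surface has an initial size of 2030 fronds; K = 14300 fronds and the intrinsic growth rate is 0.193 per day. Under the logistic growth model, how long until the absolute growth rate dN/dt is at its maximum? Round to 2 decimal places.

Logistic growth is fastest at N = K/2 = 7150.
A = (K − N₀)/N₀ = 6.0443. Set K/(1 + A·e^(−rt)) = K/2 → A·e^(−rt) = 1.
e^(−0.193t) = 1/6.0443 = 0.165444, so t = ln(6.0443)/0.193 = 1.7991/0.193 = 9.3219.

9.32 days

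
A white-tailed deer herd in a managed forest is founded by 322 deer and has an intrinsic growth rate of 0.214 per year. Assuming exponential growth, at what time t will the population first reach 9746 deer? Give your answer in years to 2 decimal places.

Set N₀·e^(rt) = 9746: e^(0.214·t) = 9746/322 = 30.267.
0.214·t = ln(30.267) = 3.4101, so t = 3.4101/0.214 = 15.935.

15.93 years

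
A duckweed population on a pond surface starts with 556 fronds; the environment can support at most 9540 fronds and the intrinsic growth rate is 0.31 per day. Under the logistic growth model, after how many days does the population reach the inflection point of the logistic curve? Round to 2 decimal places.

Logistic growth is fastest at N = K/2 = 4770.
A = (K − N₀)/N₀ = 16.158. Set K/(1 + A·e^(−rt)) = K/2 → A·e^(−rt) = 1.
e^(−0.31t) = 1/16.158 = 0.0618878, so t = ln(16.158)/0.31 = 2.7824/0.31 = 8.9756.

8.98 days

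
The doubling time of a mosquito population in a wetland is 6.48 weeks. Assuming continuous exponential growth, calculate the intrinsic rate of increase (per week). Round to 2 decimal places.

0.11 per week

r = ln(2)/t_d = 0.6931/6.48 = 0.10697.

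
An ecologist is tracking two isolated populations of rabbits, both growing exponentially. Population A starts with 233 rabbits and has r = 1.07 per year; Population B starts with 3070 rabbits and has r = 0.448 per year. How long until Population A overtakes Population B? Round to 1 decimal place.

4.1 years

Set 233·e^(1.07t) = 3070·e^(0.448t).
e^((1.07 − 0.448)t) = 3070/233 → e^(0.622·t) = 13.176.
0.622·t = ln(13.176) = 2.5784, so t = 2.5784/0.622 = 4.1453.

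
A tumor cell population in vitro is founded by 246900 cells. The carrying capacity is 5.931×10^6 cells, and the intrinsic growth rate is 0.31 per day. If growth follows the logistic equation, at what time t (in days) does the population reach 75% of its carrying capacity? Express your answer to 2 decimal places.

A = (K − N₀)/N₀ = (5.931×10^6 − 246900)/246900 = 23.022.
Solve 5.931×10^6/(1 + 23.022·e^(−0.31t)) = 4.44825×10^6: 1 + 23.022·e^(−0.31t) = 1.3333, so e^(−0.31t) = 0.014479.
−0.31·t = ln(0.014479) = -4.2351, so t = 4.2351/0.31 = 13.661.

13.66 days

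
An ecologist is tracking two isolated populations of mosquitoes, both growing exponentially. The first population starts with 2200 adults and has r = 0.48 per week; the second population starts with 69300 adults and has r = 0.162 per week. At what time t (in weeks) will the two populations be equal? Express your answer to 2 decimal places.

Set 2200·e^(0.48t) = 69300·e^(0.162t).
e^((0.48 − 0.162)t) = 69300/2200 → e^(0.318·t) = 31.5.
0.318·t = ln(31.5) = 3.45, so t = 3.45/0.318 = 10.849.

10.85 weeks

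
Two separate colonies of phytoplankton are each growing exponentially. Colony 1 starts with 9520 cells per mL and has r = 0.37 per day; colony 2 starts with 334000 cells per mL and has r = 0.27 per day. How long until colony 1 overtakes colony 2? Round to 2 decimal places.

35.58 days

Set 9520·e^(0.37t) = 334000·e^(0.27t).
e^((0.37 − 0.27)t) = 334000/9520 → e^(0.1·t) = 35.084.
0.1·t = ln(35.084) = 3.5577, so t = 3.5577/0.1 = 35.577.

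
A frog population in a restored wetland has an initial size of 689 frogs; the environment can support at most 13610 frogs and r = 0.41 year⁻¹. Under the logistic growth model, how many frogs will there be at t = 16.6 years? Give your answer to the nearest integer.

A = (K − N₀)/N₀ = (13610 − 689)/689 = 18.753.
N(t) = K/(1 + A·e^(−rt)) = 13610/(1 + 18.753×e^(−0.41×16.6)).
e^(−6.806) = 0.0011071; denominator = 1 + 18.753×0.0011071 = 1.0208.
N = 13610/1.0208 = 13333.2.

13333 frogs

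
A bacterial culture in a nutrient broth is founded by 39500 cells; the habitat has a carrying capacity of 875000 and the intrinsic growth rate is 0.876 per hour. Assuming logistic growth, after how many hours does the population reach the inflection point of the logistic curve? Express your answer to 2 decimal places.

3.48 hours

Logistic growth is fastest at N = K/2 = 437500.
A = (K − N₀)/N₀ = 21.152. Set K/(1 + A·e^(−rt)) = K/2 → A·e^(−rt) = 1.
e^(−0.876t) = 1/21.152 = 0.0472771, so t = ln(21.152)/0.876 = 3.0517/0.876 = 3.4837.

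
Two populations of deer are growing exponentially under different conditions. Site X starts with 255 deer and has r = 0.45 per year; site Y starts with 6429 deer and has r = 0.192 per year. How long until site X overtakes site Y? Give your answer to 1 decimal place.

Set 255·e^(0.45t) = 6429·e^(0.192t).
e^((0.45 − 0.192)t) = 6429/255 → e^(0.258·t) = 25.212.
0.258·t = ln(25.212) = 3.2273, so t = 3.2273/0.258 = 12.509.

12.5 years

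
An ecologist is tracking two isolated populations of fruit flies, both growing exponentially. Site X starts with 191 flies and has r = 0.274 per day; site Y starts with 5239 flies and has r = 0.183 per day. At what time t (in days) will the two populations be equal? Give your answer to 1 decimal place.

Set 191·e^(0.274t) = 5239·e^(0.183t).
e^((0.274 − 0.183)t) = 5239/191 → e^(0.091·t) = 27.429.
0.091·t = ln(27.429) = 3.3116, so t = 3.3116/0.091 = 36.391.

36.4 days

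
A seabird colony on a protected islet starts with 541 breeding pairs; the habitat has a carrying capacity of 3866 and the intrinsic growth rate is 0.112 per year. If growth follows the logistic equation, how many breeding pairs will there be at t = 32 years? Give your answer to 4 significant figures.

3302 breeding pairs

A = (K − N₀)/N₀ = (3866 − 541)/541 = 6.146.
N(t) = K/(1 + A·e^(−rt)) = 3866/(1 + 6.146×e^(−0.112×32)).
e^(−3.584) = 0.027764; denominator = 1 + 6.146×0.027764 = 1.1706.
N = 3866/1.1706 = 3302.46.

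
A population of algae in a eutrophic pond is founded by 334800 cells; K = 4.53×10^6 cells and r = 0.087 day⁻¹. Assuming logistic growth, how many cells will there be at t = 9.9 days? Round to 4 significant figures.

A = (K − N₀)/N₀ = (4.53×10^6 − 334800)/334800 = 12.53.
N(t) = K/(1 + A·e^(−rt)) = 4.53×10^6/(1 + 12.53×e^(−0.087×9.9)).
e^(−0.8613) = 0.42261; denominator = 1 + 12.53×0.42261 = 6.2955.
N = 4.53×10^6/6.2955 = 719558.

719600 cells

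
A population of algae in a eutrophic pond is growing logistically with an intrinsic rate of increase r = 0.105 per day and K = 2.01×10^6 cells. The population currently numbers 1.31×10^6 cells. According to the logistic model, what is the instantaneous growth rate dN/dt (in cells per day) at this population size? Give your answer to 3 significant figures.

dN/dt = rN(1 − N/K) = 0.105 × 1.31×10^6 × (1 − 1.31×10^6/2.01×10^6).
1 − 1.31×10^6/2.01×10^6 = 0.34826; dN/dt = 0.105 × 1.31×10^6 × 0.34826 = 47903.

47900 cells per day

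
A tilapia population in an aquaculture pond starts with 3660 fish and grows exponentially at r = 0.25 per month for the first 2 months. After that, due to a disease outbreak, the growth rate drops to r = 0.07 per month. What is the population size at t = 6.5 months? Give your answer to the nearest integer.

8269 fish

Phase 1: N(2) = 3660·e^(0.25×2) = 3660·e^0.5 = 6034.32.
Phase 2 runs for 6.5 − 2 = 4.5 months at r = 0.07.
N(6.5) = 6034.32·e^(0.07×4.5) = 6034.32·e^0.315 = 8268.58.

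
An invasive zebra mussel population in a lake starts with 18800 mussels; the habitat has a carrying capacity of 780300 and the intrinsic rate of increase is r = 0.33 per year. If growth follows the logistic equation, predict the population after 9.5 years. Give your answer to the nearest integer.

A = (K − N₀)/N₀ = (780300 − 18800)/18800 = 40.505.
N(t) = K/(1 + A·e^(−rt)) = 780300/(1 + 40.505×e^(−0.33×9.5)).
e^(−3.135) = 0.0435; denominator = 1 + 40.505×0.0435 = 2.762.
N = 780300/2.762 = 282516.

282516 mussels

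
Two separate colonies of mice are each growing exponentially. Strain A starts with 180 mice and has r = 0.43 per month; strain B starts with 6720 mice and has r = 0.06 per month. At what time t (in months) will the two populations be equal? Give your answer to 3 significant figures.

9.78 months

Set 180·e^(0.43t) = 6720·e^(0.06t).
e^((0.43 − 0.06)t) = 6720/180 → e^(0.37·t) = 37.333.
0.37·t = ln(37.333) = 3.6199, so t = 3.6199/0.37 = 9.7835.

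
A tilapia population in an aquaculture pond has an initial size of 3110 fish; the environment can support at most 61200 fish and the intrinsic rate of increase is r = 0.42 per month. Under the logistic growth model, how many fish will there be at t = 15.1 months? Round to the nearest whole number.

A = (K − N₀)/N₀ = (61200 − 3110)/3110 = 18.678.
N(t) = K/(1 + A·e^(−rt)) = 61200/(1 + 18.678×e^(−0.42×15.1)).
e^(−6.342) = 0.0017608; denominator = 1 + 18.678×0.0017608 = 1.0329.
N = 61200/1.0329 = 59251.3.

59251 fish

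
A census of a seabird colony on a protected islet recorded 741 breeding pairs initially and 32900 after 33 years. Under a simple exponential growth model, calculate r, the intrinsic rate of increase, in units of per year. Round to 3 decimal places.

From N(t) = N₀·e^(rt): e^(r·33) = 32900/741 = 44.399.
r·33 = ln(44.399) = 3.7932, so r = 3.7932/33 = 0.11495.

0.115 per year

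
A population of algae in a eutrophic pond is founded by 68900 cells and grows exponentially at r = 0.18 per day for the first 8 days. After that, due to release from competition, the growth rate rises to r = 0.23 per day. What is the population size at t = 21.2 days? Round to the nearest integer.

6055100 cells

Phase 1: N(8) = 68900·e^(0.18×8) = 68900·e^1.44 = 290806.
Phase 2 runs for 21.2 − 8 = 13.2 days at r = 0.23.
N(21.2) = 290806·e^(0.23×13.2) = 290806·e^3.036 = 6.0551×10^6.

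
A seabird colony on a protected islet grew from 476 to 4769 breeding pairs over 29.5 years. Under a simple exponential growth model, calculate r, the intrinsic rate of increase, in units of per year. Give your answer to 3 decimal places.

0.078 per year

From N(t) = N₀·e^(rt): e^(r·29.5) = 4769/476 = 10.019.
r·29.5 = ln(10.019) = 2.3045, so r = 2.3045/29.5 = 0.078118.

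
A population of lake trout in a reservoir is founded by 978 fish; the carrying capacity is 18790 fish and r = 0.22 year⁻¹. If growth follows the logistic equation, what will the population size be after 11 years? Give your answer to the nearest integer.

A = (K − N₀)/N₀ = (18790 − 978)/978 = 18.213.
N(t) = K/(1 + A·e^(−rt)) = 18790/(1 + 18.213×e^(−0.22×11)).
e^(−2.42) = 0.088922; denominator = 1 + 18.213×0.088922 = 2.6195.
N = 18790/2.6195 = 7173.12.

7173 fish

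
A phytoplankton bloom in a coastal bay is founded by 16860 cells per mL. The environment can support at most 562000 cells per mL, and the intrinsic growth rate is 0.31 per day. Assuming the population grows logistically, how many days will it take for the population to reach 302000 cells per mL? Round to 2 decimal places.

A = (K − N₀)/N₀ = (562000 − 16860)/16860 = 32.333.
Solve 562000/(1 + 32.333·e^(−0.31t)) = 302000: 1 + 32.333·e^(−0.31t) = 1.8609, so e^(−0.31t) = 0.0266266.
−0.31·t = ln(0.0266266) = -3.6258, so t = 3.6258/0.31 = 11.696.

11.70 days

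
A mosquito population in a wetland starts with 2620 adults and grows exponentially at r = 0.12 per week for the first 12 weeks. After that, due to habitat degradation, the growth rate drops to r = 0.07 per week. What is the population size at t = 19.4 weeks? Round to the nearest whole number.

Phase 1: N(12) = 2620·e^(0.12×12) = 2620·e^1.44 = 11058.2.
Phase 2 runs for 19.4 − 12 = 7.4 weeks at r = 0.07.
N(19.4) = 11058.2·e^(0.07×7.4) = 11058.2·e^0.518 = 18563.1.

18563 adults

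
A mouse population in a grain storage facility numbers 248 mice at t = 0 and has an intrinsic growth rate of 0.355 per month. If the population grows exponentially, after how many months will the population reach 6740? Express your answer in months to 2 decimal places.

Set N₀·e^(rt) = 6740: e^(0.355·t) = 6740/248 = 27.177.
0.355·t = ln(27.177) = 3.3024, so t = 3.3024/0.355 = 9.3025.

9.30 months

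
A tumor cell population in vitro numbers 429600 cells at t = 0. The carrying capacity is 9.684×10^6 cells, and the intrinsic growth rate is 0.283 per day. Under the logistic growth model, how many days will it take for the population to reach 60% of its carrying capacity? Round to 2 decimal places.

12.28 days

A = (K − N₀)/N₀ = (9.684×10^6 − 429600)/429600 = 21.542.
Solve 9.684×10^6/(1 + 21.542·e^(−0.283t)) = 5.8104×10^6: 1 + 21.542·e^(−0.283t) = 1.6667, so e^(−0.283t) = 0.0309474.
−0.283·t = ln(0.0309474) = -3.4755, so t = 3.4755/0.283 = 12.281.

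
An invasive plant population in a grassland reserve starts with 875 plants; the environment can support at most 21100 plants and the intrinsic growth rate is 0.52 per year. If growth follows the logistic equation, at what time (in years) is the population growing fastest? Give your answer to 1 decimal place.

6.0 years

Logistic growth is fastest at N = K/2 = 10550.
A = (K − N₀)/N₀ = 23.114. Set K/(1 + A·e^(−rt)) = K/2 → A·e^(−rt) = 1.
e^(−0.52t) = 1/23.114 = 0.0432633, so t = ln(23.114)/0.52 = 3.1405/0.52 = 6.0393.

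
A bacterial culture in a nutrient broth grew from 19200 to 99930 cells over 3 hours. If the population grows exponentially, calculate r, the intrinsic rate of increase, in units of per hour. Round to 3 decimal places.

0.550 per hour

From N(t) = N₀·e^(rt): e^(r·3) = 99930/19200 = 5.2047.
r·3 = ln(5.2047) = 1.6496, so r = 1.6496/3 = 0.54985.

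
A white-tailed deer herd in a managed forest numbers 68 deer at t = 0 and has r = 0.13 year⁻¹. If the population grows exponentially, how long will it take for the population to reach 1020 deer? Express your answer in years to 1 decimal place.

Set N₀·e^(rt) = 1020: e^(0.13·t) = 1020/68 = 15.
0.13·t = ln(15) = 2.7081, so t = 2.7081/0.13 = 20.831.

20.8 years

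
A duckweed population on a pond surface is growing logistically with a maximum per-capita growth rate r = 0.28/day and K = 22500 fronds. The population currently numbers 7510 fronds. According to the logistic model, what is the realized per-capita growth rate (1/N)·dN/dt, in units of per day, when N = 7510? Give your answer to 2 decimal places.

0.19 per day

(1/N)·dN/dt = r(1 − N/K) = 0.28 × (1 − 7510/22500).
= 0.28 × 0.66622 = 0.18654.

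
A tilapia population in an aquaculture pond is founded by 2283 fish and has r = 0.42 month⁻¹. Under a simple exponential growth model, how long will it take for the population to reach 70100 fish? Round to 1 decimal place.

Set N₀·e^(rt) = 70100: e^(0.42·t) = 70100/2283 = 30.705.
0.42·t = ln(30.705) = 3.4244, so t = 3.4244/0.42 = 8.1534.

8.2 months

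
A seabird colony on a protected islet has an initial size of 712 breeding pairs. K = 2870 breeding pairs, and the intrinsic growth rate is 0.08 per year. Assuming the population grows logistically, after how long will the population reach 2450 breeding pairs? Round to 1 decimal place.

35.9 years

A = (K − N₀)/N₀ = (2870 − 712)/712 = 3.0309.
Solve 2870/(1 + 3.0309·e^(−0.08t)) = 2450: 1 + 3.0309·e^(−0.08t) = 1.1714, so e^(−0.08t) = 0.0565603.
−0.08·t = ln(0.0565603) = -2.8724, so t = 2.8724/0.08 = 35.906.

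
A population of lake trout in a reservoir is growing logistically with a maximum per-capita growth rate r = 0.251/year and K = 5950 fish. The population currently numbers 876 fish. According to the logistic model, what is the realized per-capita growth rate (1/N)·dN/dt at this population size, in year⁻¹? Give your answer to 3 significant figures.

(1/N)·dN/dt = r(1 − N/K) = 0.251 × (1 − 876/5950).
= 0.251 × 0.85277 = 0.21405.

0.214 per year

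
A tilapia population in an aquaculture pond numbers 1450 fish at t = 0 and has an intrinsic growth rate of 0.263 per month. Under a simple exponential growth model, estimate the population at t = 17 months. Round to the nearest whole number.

N(t) = N₀·e^(rt) = 1450 × e^(0.263×17) = 1450 × e^4.471.
e^4.471 ≈ 87.444, so N ≈ 1450 × 87.444 = 126794.

126794 fish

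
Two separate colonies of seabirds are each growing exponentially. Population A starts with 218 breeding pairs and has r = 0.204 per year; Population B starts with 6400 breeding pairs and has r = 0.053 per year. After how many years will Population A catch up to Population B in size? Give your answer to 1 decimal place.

Set 218·e^(0.204t) = 6400·e^(0.053t).
e^((0.204 − 0.053)t) = 6400/218 → e^(0.151·t) = 29.358.
0.151·t = ln(29.358) = 3.3796, so t = 3.3796/0.151 = 22.381.

22.4 years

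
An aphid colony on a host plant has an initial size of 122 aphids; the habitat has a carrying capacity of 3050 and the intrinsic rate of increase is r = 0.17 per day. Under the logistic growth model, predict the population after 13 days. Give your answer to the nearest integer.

A = (K − N₀)/N₀ = (3050 − 122)/122 = 24.
N(t) = K/(1 + A·e^(−rt)) = 3050/(1 + 24×e^(−0.17×13)).
e^(−2.21) = 0.1097; denominator = 1 + 24×0.1097 = 3.6328.
N = 3050/3.6328 = 839.569.

840 aphids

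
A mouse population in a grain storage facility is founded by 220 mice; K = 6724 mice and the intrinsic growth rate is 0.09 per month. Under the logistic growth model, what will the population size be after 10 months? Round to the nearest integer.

A = (K − N₀)/N₀ = (6724 − 220)/220 = 29.564.
N(t) = K/(1 + A·e^(−rt)) = 6724/(1 + 29.564×e^(−0.09×10)).
e^(−0.9) = 0.40657; denominator = 1 + 29.564×0.40657 = 13.02.
N = 6724/13.02 = 516.449.

516 mice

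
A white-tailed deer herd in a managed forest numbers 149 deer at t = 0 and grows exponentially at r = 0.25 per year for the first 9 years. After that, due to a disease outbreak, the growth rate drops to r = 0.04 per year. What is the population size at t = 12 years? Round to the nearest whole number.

Phase 1: N(9) = 149·e^(0.25×9) = 149·e^2.25 = 1413.67.
Phase 2 runs for 12 − 9 = 3 years at r = 0.04.
N(12) = 1413.67·e^(0.04×3) = 1413.67·e^0.12 = 1593.91.

1594 deer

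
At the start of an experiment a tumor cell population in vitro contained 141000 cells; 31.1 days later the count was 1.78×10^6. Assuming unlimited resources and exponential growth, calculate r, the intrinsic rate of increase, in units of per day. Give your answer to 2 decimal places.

From N(t) = N₀·e^(rt): e^(r·31.1) = 1.78×10^6/141000 = 12.624.
r·31.1 = ln(12.624) = 2.5356, so r = 2.5356/31.1 = 0.081531.

0.08 per day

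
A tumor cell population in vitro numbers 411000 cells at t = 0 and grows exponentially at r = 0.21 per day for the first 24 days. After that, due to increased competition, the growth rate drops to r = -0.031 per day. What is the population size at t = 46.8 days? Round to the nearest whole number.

Phase 1: N(24) = 411000·e^(0.21×24) = 411000·e^5.04 = 6.348718×10^7.
Phase 2 runs for 46.8 − 24 = 22.8 days at r = -0.031.
N(46.8) = 6.348718×10^7·e^(-0.031×22.8) = 6.348718×10^7·e^-0.7068 = 3.131314×10^7.

31313144 cells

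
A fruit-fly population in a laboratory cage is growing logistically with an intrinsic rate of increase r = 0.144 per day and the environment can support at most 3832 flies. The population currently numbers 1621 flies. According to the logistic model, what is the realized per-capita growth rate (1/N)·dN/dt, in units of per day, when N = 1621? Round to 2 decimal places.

0.08 per day

(1/N)·dN/dt = r(1 − N/K) = 0.144 × (1 − 1621/3832).
= 0.144 × 0.57698 = 0.083086.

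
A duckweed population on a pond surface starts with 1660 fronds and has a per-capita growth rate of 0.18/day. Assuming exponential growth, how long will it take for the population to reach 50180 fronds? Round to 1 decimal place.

18.9 days

Set N₀·e^(rt) = 50180: e^(0.18·t) = 50180/1660 = 30.229.
0.18·t = ln(30.229) = 3.4088, so t = 3.4088/0.18 = 18.938.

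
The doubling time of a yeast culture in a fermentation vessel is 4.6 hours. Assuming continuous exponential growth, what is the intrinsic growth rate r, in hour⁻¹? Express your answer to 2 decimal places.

r = ln(2)/t_d = 0.6931/4.6 = 0.15068.

0.15 per hour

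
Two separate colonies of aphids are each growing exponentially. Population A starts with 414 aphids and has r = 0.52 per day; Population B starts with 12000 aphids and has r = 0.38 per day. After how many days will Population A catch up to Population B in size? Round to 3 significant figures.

Set 414·e^(0.52t) = 12000·e^(0.38t).
e^((0.52 − 0.38)t) = 12000/414 → e^(0.14·t) = 28.986.
0.14·t = ln(28.986) = 3.3668, so t = 3.3668/0.14 = 24.049.

24.0 days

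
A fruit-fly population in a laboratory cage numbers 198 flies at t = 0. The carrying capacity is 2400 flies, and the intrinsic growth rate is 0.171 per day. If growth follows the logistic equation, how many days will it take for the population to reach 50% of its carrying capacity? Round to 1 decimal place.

A = (K − N₀)/N₀ = (2400 − 198)/198 = 11.121.
Solve 2400/(1 + 11.121·e^(−0.171t)) = 1200: 1 + 11.121·e^(−0.171t) = 2, so e^(−0.171t) = 0.0899183.
−0.171·t = ln(0.0899183) = -2.4089, so t = 2.4089/0.171 = 14.087.

14.1 days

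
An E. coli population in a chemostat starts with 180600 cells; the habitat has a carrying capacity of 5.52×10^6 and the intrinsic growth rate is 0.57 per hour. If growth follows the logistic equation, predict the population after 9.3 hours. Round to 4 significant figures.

4811000 cells

A = (K − N₀)/N₀ = (5.52×10^6 − 180600)/180600 = 29.565.
N(t) = K/(1 + A·e^(−rt)) = 5.52×10^6/(1 + 29.565×e^(−0.57×9.3)).
e^(−5.301) = 0.0049866; denominator = 1 + 29.565×0.0049866 = 1.1474.
N = 5.52×10^6/1.1474 = 4.81076×10^6.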